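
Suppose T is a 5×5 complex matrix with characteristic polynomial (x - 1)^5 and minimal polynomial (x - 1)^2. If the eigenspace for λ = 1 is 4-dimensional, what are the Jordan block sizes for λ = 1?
Block sizes for λ = 1: [2, 1, 1, 1]

Step 1 — from the characteristic polynomial, algebraic multiplicity of λ = 1 is 5. From dim ker(T − (1)·I) = 4, there are exactly 4 Jordan blocks for λ = 1.
Step 2 — from the minimal polynomial, the factor (x − 1)^2 tells us the largest block for λ = 1 has size 2.
Step 3 — with total size 5, 4 blocks, and largest block 2, the block sizes (in nonincreasing order) are [2, 1, 1, 1].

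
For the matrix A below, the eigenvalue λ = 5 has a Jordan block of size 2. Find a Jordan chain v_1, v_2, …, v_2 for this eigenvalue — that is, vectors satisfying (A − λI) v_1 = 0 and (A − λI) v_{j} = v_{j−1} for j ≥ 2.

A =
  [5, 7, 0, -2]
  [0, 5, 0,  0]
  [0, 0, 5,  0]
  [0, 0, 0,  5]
A Jordan chain for λ = 5 of length 2:
v_1 = (7, 0, 0, 0)ᵀ
v_2 = (0, 1, 0, 0)ᵀ

Let N = A − (5)·I. We want v_2 with N^2 v_2 = 0 but N^1 v_2 ≠ 0; then v_{j-1} := N · v_j for j = 2, …, 2.

Pick v_2 = (0, 1, 0, 0)ᵀ.
Then v_1 = N · v_2 = (7, 0, 0, 0)ᵀ.

Sanity check: (A − (5)·I) v_1 = (0, 0, 0, 0)ᵀ = 0. ✓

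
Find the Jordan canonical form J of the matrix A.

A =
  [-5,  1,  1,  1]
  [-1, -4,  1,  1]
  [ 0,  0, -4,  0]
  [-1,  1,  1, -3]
J_3(-4) ⊕ J_1(-4)

The characteristic polynomial is
  det(x·I − A) = x^4 + 16*x^3 + 96*x^2 + 256*x + 256 = (x + 4)^4

Eigenvalues and multiplicities (the geometric multiplicity of λ is n − rank(A − λI), which equals the number of Jordan blocks for λ):
  λ = -4: algebraic multiplicity = 4, geometric multiplicity = 2

Determining the block sizes for each eigenvalue:
  λ = -4: with am = 4 and gm = 2, the partition is not yet determined (e.g. several partitions of 4 into 2 parts exist). Let N = A − (-4)·I. Computing rank(N^1) = 2, rank(N^2) = 1, rank(N^3) = 0; the number of blocks of size ≥ j is rank(N^{j−1}) − rank(N^j), giving [2, 1, 1]. So we have 1 block(s) of size 3, 1 block(s) of size 1 → block sizes [3, 1]

Assembling the blocks gives a Jordan form
J =
  [-4,  1,  0,  0]
  [ 0, -4,  1,  0]
  [ 0,  0, -4,  0]
  [ 0,  0,  0, -4]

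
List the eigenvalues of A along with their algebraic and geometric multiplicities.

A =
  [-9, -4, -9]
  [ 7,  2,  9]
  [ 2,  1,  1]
λ = -2: alg = 3, geom = 1

Step 1 — factor the characteristic polynomial to read off the algebraic multiplicities:
  χ_A(x) = (x + 2)^3

Step 2 — compute geometric multiplicities via the rank-nullity identity g(λ) = n − rank(A − λI):
  rank(A − (-2)·I) = 2, so dim ker(A − (-2)·I) = n − 2 = 1

Summary:
  λ = -2: algebraic multiplicity = 3, geometric multiplicity = 1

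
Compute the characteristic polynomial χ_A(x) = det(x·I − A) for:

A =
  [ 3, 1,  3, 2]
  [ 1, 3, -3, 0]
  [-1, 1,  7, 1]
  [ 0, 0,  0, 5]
x^4 - 18*x^3 + 121*x^2 - 360*x + 400

Expanding det(x·I − A) (e.g. by cofactor expansion or by noting that A is similar to its Jordan form J, which has the same characteristic polynomial as A) gives
  χ_A(x) = x^4 - 18*x^3 + 121*x^2 - 360*x + 400
which factors as (x - 5)^2*(x - 4)^2. The eigenvalues (with algebraic multiplicities) are λ = 4 with multiplicity 2, λ = 5 with multiplicity 2.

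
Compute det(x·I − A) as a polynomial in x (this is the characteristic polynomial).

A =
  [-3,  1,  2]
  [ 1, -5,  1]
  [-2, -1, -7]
x^3 + 15*x^2 + 75*x + 125

Expanding det(x·I − A) (e.g. by cofactor expansion or by noting that A is similar to its Jordan form J, which has the same characteristic polynomial as A) gives
  χ_A(x) = x^3 + 15*x^2 + 75*x + 125
which factors as (x + 5)^3. The eigenvalues (with algebraic multiplicities) are λ = -5 with multiplicity 3.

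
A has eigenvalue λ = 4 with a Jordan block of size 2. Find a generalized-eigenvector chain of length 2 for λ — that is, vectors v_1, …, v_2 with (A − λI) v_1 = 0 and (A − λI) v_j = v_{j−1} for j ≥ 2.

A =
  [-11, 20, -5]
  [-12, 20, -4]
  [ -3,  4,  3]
A Jordan chain for λ = 4 of length 2:
v_1 = (-15, -12, -3)ᵀ
v_2 = (1, 0, 0)ᵀ

Let N = A − (4)·I. We want v_2 with N^2 v_2 = 0 but N^1 v_2 ≠ 0; then v_{j-1} := N · v_j for j = 2, …, 2.

Pick v_2 = (1, 0, 0)ᵀ.
Then v_1 = N · v_2 = (-15, -12, -3)ᵀ.

Sanity check: (A − (4)·I) v_1 = (0, 0, 0)ᵀ = 0. ✓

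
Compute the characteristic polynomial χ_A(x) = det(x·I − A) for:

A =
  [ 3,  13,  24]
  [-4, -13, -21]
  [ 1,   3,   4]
x^3 + 6*x^2 + 12*x + 8

Expanding det(x·I − A) (e.g. by cofactor expansion or by noting that A is similar to its Jordan form J, which has the same characteristic polynomial as A) gives
  χ_A(x) = x^3 + 6*x^2 + 12*x + 8
which factors as (x + 2)^3. The eigenvalues (with algebraic multiplicities) are λ = -2 with multiplicity 3.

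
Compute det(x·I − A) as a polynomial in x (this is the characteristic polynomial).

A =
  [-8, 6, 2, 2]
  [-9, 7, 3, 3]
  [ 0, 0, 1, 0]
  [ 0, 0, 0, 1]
x^4 - x^3 - 3*x^2 + 5*x - 2

Expanding det(x·I − A) (e.g. by cofactor expansion or by noting that A is similar to its Jordan form J, which has the same characteristic polynomial as A) gives
  χ_A(x) = x^4 - x^3 - 3*x^2 + 5*x - 2
which factors as (x - 1)^3*(x + 2). The eigenvalues (with algebraic multiplicities) are λ = -2 with multiplicity 1, λ = 1 with multiplicity 3.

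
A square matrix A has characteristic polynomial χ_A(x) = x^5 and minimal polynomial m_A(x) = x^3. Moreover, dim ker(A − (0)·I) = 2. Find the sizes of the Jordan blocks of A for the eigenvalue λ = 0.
Block sizes for λ = 0: [3, 2]

Step 1 — from the characteristic polynomial, algebraic multiplicity of λ = 0 is 5. From dim ker(A − (0)·I) = 2, there are exactly 2 Jordan blocks for λ = 0.
Step 2 — from the minimal polynomial, the factor (x − 0)^3 tells us the largest block for λ = 0 has size 3.
Step 3 — with total size 5, 2 blocks, and largest block 3, the block sizes (in nonincreasing order) are [3, 2].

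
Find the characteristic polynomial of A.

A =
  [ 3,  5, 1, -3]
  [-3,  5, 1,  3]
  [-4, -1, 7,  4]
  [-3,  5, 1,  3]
x^4 - 18*x^3 + 108*x^2 - 216*x

Expanding det(x·I − A) (e.g. by cofactor expansion or by noting that A is similar to its Jordan form J, which has the same characteristic polynomial as A) gives
  χ_A(x) = x^4 - 18*x^3 + 108*x^2 - 216*x
which factors as x*(x - 6)^3. The eigenvalues (with algebraic multiplicities) are λ = 0 with multiplicity 1, λ = 6 with multiplicity 3.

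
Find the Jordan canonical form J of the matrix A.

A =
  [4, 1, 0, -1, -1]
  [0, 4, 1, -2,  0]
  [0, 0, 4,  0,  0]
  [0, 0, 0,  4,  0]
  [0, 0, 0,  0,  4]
J_3(4) ⊕ J_1(4) ⊕ J_1(4)

The characteristic polynomial is
  det(x·I − A) = x^5 - 20*x^4 + 160*x^3 - 640*x^2 + 1280*x - 1024 = (x - 4)^5

Eigenvalues and multiplicities (the geometric multiplicity of λ is n − rank(A − λI), which equals the number of Jordan blocks for λ):
  λ = 4: algebraic multiplicity = 5, geometric multiplicity = 3

Determining the block sizes for each eigenvalue:
  λ = 4: with am = 5 and gm = 3, the partition is not yet determined (e.g. several partitions of 5 into 3 parts exist). Let N = A − (4)·I. Computing rank(N^1) = 2, rank(N^2) = 1, rank(N^3) = 0; the number of blocks of size ≥ j is rank(N^{j−1}) − rank(N^j), giving [3, 1, 1]. So we have 1 block(s) of size 3, 2 block(s) of size 1 → block sizes [3, 1, 1]

Assembling the blocks gives a Jordan form
J =
  [4, 1, 0, 0, 0]
  [0, 4, 1, 0, 0]
  [0, 0, 4, 0, 0]
  [0, 0, 0, 4, 0]
  [0, 0, 0, 0, 4]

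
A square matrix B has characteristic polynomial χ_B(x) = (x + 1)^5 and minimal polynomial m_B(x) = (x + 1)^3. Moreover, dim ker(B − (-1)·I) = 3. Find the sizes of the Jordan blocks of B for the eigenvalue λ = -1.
Block sizes for λ = -1: [3, 1, 1]

Step 1 — from the characteristic polynomial, algebraic multiplicity of λ = -1 is 5. From dim ker(B − (-1)·I) = 3, there are exactly 3 Jordan blocks for λ = -1.
Step 2 — from the minimal polynomial, the factor (x + 1)^3 tells us the largest block for λ = -1 has size 3.
Step 3 — with total size 5, 3 blocks, and largest block 3, the block sizes (in nonincreasing order) are [3, 1, 1].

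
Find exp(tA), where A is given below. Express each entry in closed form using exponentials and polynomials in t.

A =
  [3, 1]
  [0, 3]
e^{tA} =
  [exp(3*t), t*exp(3*t)]
  [0, exp(3*t)]

Strategy: write A = P · J · P⁻¹ where J is a Jordan canonical form, so e^{tA} = P · e^{tJ} · P⁻¹, and e^{tJ} can be computed block-by-block.

A has Jordan form
J =
  [3, 1]
  [0, 3]
(up to reordering of blocks).

Per-block formulas:
  For a 2×2 Jordan block J_2(3): exp(t · J_2(3)) = e^(3t)·(I + t·N), where N is the 2×2 nilpotent shift.

After assembling e^{tJ} and conjugating by P, we get:

e^{tA} =
  [exp(3*t), t*exp(3*t)]
  [0, exp(3*t)]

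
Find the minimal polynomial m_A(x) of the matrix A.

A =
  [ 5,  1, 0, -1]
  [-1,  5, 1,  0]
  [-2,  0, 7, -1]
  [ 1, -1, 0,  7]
x^3 - 18*x^2 + 108*x - 216

The characteristic polynomial is χ_A(x) = (x - 6)^4, so the eigenvalues are known. The minimal polynomial is
  m_A(x) = Π_λ (x − λ)^{k_λ}
where k_λ is the size of the *largest* Jordan block for λ (equivalently, the smallest k with (A − λI)^k v = 0 for every generalised eigenvector v of λ).

  λ = 6: largest Jordan block has size 3, contributing (x − 6)^3

So m_A(x) = (x - 6)^3 = x^3 - 18*x^2 + 108*x - 216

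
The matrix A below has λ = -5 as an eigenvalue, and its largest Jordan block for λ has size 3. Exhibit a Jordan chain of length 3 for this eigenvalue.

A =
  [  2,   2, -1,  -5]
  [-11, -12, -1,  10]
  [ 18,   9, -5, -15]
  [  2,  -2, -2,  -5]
A Jordan chain for λ = -5 of length 3:
v_1 = (-1, 2, -3, 0)ᵀ
v_2 = (7, -11, 18, 2)ᵀ
v_3 = (1, 0, 0, 0)ᵀ

Let N = A − (-5)·I. We want v_3 with N^3 v_3 = 0 but N^2 v_3 ≠ 0; then v_{j-1} := N · v_j for j = 3, …, 2.

Pick v_3 = (1, 0, 0, 0)ᵀ.
Then v_2 = N · v_3 = (7, -11, 18, 2)ᵀ.
Then v_1 = N · v_2 = (-1, 2, -3, 0)ᵀ.

Sanity check: (A − (-5)·I) v_1 = (0, 0, 0, 0)ᵀ = 0. ✓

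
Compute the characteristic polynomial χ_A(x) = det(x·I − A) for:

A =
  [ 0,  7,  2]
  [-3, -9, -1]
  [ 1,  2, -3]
x^3 + 12*x^2 + 48*x + 64

Expanding det(x·I − A) (e.g. by cofactor expansion or by noting that A is similar to its Jordan form J, which has the same characteristic polynomial as A) gives
  χ_A(x) = x^3 + 12*x^2 + 48*x + 64
which factors as (x + 4)^3. The eigenvalues (with algebraic multiplicities) are λ = -4 with multiplicity 3.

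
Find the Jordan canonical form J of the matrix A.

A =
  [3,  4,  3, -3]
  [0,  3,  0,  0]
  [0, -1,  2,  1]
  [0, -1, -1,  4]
J_2(3) ⊕ J_2(3)

The characteristic polynomial is
  det(x·I − A) = x^4 - 12*x^3 + 54*x^2 - 108*x + 81 = (x - 3)^4

Eigenvalues and multiplicities (the geometric multiplicity of λ is n − rank(A − λI), which equals the number of Jordan blocks for λ):
  λ = 3: algebraic multiplicity = 4, geometric multiplicity = 2

Determining the block sizes for each eigenvalue:
  λ = 3: with am = 4 and gm = 2, the partition is not yet determined (e.g. several partitions of 4 into 2 parts exist). Let N = A − (3)·I. Computing rank(N^1) = 2, rank(N^2) = 0; the number of blocks of size ≥ j is rank(N^{j−1}) − rank(N^j), giving [2, 2]. So we have 2 block(s) of size 2 → block sizes [2, 2]

Assembling the blocks gives a Jordan form
J =
  [3, 1, 0, 0]
  [0, 3, 0, 0]
  [0, 0, 3, 1]
  [0, 0, 0, 3]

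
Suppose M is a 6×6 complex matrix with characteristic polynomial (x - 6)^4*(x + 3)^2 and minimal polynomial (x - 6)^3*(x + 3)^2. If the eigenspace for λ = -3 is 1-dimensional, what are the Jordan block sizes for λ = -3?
Block sizes for λ = -3: [2]

Step 1 — from the characteristic polynomial, algebraic multiplicity of λ = -3 is 2. From dim ker(M − (-3)·I) = 1, there are exactly 1 Jordan blocks for λ = -3.
Step 2 — from the minimal polynomial, the factor (x + 3)^2 tells us the largest block for λ = -3 has size 2.
Step 3 — with total size 2, 1 blocks, and largest block 2, the block sizes (in nonincreasing order) are [2].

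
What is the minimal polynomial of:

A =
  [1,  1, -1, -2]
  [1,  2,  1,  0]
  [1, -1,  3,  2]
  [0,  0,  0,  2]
x^3 - 6*x^2 + 12*x - 8

The characteristic polynomial is χ_A(x) = (x - 2)^4, so the eigenvalues are known. The minimal polynomial is
  m_A(x) = Π_λ (x − λ)^{k_λ}
where k_λ is the size of the *largest* Jordan block for λ (equivalently, the smallest k with (A − λI)^k v = 0 for every generalised eigenvector v of λ).

  λ = 2: largest Jordan block has size 3, contributing (x − 2)^3

So m_A(x) = (x - 2)^3 = x^3 - 6*x^2 + 12*x - 8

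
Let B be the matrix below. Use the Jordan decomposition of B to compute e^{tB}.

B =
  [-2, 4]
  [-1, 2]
e^{tB} =
  [1 - 2*t, 4*t]
  [-t, 2*t + 1]

Strategy: write B = P · J · P⁻¹ where J is a Jordan canonical form, so e^{tB} = P · e^{tJ} · P⁻¹, and e^{tJ} can be computed block-by-block.

B has Jordan form
J =
  [0, 1]
  [0, 0]
(up to reordering of blocks).

Per-block formulas:
  For a 2×2 Jordan block J_2(0): exp(t · J_2(0)) = e^(0t)·(I + t·N), where N is the 2×2 nilpotent shift.

After assembling e^{tJ} and conjugating by P, we get:

e^{tB} =
  [1 - 2*t, 4*t]
  [-t, 2*t + 1]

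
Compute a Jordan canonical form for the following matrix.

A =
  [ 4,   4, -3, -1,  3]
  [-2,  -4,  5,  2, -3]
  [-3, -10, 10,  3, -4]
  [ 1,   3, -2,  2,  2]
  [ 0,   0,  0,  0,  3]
J_3(3) ⊕ J_2(3)

The characteristic polynomial is
  det(x·I − A) = x^5 - 15*x^4 + 90*x^3 - 270*x^2 + 405*x - 243 = (x - 3)^5

Eigenvalues and multiplicities (the geometric multiplicity of λ is n − rank(A − λI), which equals the number of Jordan blocks for λ):
  λ = 3: algebraic multiplicity = 5, geometric multiplicity = 2

Determining the block sizes for each eigenvalue:
  λ = 3: with am = 5 and gm = 2, the partition is not yet determined (e.g. several partitions of 5 into 2 parts exist). Let N = A − (3)·I. Computing rank(N^1) = 3, rank(N^2) = 1, rank(N^3) = 0; the number of blocks of size ≥ j is rank(N^{j−1}) − rank(N^j), giving [2, 2, 1]. So we have 1 block(s) of size 3, 1 block(s) of size 2 → block sizes [3, 2]

Assembling the blocks gives a Jordan form
J =
  [3, 1, 0, 0, 0]
  [0, 3, 1, 0, 0]
  [0, 0, 3, 0, 0]
  [0, 0, 0, 3, 1]
  [0, 0, 0, 0, 3]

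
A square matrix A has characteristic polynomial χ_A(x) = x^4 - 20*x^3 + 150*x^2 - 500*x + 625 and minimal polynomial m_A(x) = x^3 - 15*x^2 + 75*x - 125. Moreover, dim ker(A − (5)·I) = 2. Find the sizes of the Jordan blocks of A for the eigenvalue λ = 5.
Block sizes for λ = 5: [3, 1]

Step 1 — from the characteristic polynomial, algebraic multiplicity of λ = 5 is 4. From dim ker(A − (5)·I) = 2, there are exactly 2 Jordan blocks for λ = 5.
Step 2 — from the minimal polynomial, the factor (x − 5)^3 tells us the largest block for λ = 5 has size 3.
Step 3 — with total size 4, 2 blocks, and largest block 3, the block sizes (in nonincreasing order) are [3, 1].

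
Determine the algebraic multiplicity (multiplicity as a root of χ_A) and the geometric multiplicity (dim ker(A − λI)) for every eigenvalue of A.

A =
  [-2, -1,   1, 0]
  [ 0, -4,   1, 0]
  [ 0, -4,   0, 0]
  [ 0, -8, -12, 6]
λ = -2: alg = 3, geom = 1; λ = 6: alg = 1, geom = 1

Step 1 — factor the characteristic polynomial to read off the algebraic multiplicities:
  χ_A(x) = (x - 6)*(x + 2)^3

Step 2 — compute geometric multiplicities via the rank-nullity identity g(λ) = n − rank(A − λI):
  rank(A − (-2)·I) = 3, so dim ker(A − (-2)·I) = n − 3 = 1
  rank(A − (6)·I) = 3, so dim ker(A − (6)·I) = n − 3 = 1

Summary:
  λ = -2: algebraic multiplicity = 3, geometric multiplicity = 1
  λ = 6: algebraic multiplicity = 1, geometric multiplicity = 1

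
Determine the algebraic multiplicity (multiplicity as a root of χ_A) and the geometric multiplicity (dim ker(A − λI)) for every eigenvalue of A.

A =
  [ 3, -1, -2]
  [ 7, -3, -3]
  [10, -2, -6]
λ = -2: alg = 3, geom = 1

Step 1 — factor the characteristic polynomial to read off the algebraic multiplicities:
  χ_A(x) = (x + 2)^3

Step 2 — compute geometric multiplicities via the rank-nullity identity g(λ) = n − rank(A − λI):
  rank(A − (-2)·I) = 2, so dim ker(A − (-2)·I) = n − 2 = 1

Summary:
  λ = -2: algebraic multiplicity = 3, geometric multiplicity = 1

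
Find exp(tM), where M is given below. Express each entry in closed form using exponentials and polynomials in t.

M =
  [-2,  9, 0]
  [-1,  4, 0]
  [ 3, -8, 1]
e^{tM} =
  [-3*t*exp(t) + exp(t), 9*t*exp(t), 0]
  [-t*exp(t), 3*t*exp(t) + exp(t), 0]
  [-t^2*exp(t)/2 + 3*t*exp(t), 3*t^2*exp(t)/2 - 8*t*exp(t), exp(t)]

Strategy: write M = P · J · P⁻¹ where J is a Jordan canonical form, so e^{tM} = P · e^{tJ} · P⁻¹, and e^{tJ} can be computed block-by-block.

M has Jordan form
J =
  [1, 1, 0]
  [0, 1, 1]
  [0, 0, 1]
(up to reordering of blocks).

Per-block formulas:
  For a 3×3 Jordan block J_3(1): exp(t · J_3(1)) = e^(1t)·(I + t·N + (t^2/2)·N^2), where N is the 3×3 nilpotent shift.

After assembling e^{tJ} and conjugating by P, we get:

e^{tM} =
  [-3*t*exp(t) + exp(t), 9*t*exp(t), 0]
  [-t*exp(t), 3*t*exp(t) + exp(t), 0]
  [-t^2*exp(t)/2 + 3*t*exp(t), 3*t^2*exp(t)/2 - 8*t*exp(t), exp(t)]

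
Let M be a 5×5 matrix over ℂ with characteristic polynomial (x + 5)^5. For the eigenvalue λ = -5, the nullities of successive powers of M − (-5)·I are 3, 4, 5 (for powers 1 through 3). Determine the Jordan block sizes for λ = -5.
Block sizes for λ = -5: [3, 1, 1]

From the dimensions of kernels of powers, the number of Jordan blocks of size at least j is d_j − d_{j−1} where d_j = dim ker(N^j) (with d_0 = 0). Computing the differences gives [3, 1, 1].
The number of blocks of size exactly k is (#blocks of size ≥ k) − (#blocks of size ≥ k + 1), so the partition is: 2 block(s) of size 1, 1 block(s) of size 3.
In nonincreasing order the block sizes are [3, 1, 1].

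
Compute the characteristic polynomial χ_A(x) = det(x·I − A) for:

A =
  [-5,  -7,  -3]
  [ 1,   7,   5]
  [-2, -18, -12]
x^3 + 10*x^2 + 32*x + 32

Expanding det(x·I − A) (e.g. by cofactor expansion or by noting that A is similar to its Jordan form J, which has the same characteristic polynomial as A) gives
  χ_A(x) = x^3 + 10*x^2 + 32*x + 32
which factors as (x + 2)*(x + 4)^2. The eigenvalues (with algebraic multiplicities) are λ = -4 with multiplicity 2, λ = -2 with multiplicity 1.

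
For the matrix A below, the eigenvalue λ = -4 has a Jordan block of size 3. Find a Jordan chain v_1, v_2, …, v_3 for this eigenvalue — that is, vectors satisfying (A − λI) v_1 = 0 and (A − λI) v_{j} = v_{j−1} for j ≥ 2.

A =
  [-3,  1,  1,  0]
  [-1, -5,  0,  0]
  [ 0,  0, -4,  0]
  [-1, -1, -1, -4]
A Jordan chain for λ = -4 of length 3:
v_1 = (1, -1, 0, -1)ᵀ
v_2 = (1, 0, 0, -1)ᵀ
v_3 = (0, 0, 1, 0)ᵀ

Let N = A − (-4)·I. We want v_3 with N^3 v_3 = 0 but N^2 v_3 ≠ 0; then v_{j-1} := N · v_j for j = 3, …, 2.

Pick v_3 = (0, 0, 1, 0)ᵀ.
Then v_2 = N · v_3 = (1, 0, 0, -1)ᵀ.
Then v_1 = N · v_2 = (1, -1, 0, -1)ᵀ.

Sanity check: (A − (-4)·I) v_1 = (0, 0, 0, 0)ᵀ = 0. ✓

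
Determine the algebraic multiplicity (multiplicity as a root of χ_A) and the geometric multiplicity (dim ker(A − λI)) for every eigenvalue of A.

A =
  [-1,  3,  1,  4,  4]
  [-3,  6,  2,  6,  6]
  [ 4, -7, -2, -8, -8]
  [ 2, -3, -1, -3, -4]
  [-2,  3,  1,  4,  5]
λ = 1: alg = 5, geom = 3

Step 1 — factor the characteristic polynomial to read off the algebraic multiplicities:
  χ_A(x) = (x - 1)^5

Step 2 — compute geometric multiplicities via the rank-nullity identity g(λ) = n − rank(A − λI):
  rank(A − (1)·I) = 2, so dim ker(A − (1)·I) = n − 2 = 3

Summary:
  λ = 1: algebraic multiplicity = 5, geometric multiplicity = 3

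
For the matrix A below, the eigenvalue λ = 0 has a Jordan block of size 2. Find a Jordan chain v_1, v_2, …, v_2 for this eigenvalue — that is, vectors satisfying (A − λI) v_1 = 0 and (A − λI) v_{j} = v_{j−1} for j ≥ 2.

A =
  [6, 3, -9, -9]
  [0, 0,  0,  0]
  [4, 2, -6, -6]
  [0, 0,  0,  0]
A Jordan chain for λ = 0 of length 2:
v_1 = (6, 0, 4, 0)ᵀ
v_2 = (1, 0, 0, 0)ᵀ

Let N = A − (0)·I. We want v_2 with N^2 v_2 = 0 but N^1 v_2 ≠ 0; then v_{j-1} := N · v_j for j = 2, …, 2.

Pick v_2 = (1, 0, 0, 0)ᵀ.
Then v_1 = N · v_2 = (6, 0, 4, 0)ᵀ.

Sanity check: (A − (0)·I) v_1 = (0, 0, 0, 0)ᵀ = 0. ✓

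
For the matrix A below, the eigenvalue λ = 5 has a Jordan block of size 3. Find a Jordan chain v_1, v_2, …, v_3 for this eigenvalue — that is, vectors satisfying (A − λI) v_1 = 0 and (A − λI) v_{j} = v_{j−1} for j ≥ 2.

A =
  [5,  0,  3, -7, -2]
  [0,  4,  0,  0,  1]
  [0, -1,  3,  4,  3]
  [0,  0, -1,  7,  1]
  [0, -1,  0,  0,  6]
A Jordan chain for λ = 5 of length 3:
v_1 = (-1, 0, 0, 0, 0)ᵀ
v_2 = (0, -1, -1, 0, -1)ᵀ
v_3 = (0, 1, 0, 0, 0)ᵀ

Let N = A − (5)·I. We want v_3 with N^3 v_3 = 0 but N^2 v_3 ≠ 0; then v_{j-1} := N · v_j for j = 3, …, 2.

Pick v_3 = (0, 1, 0, 0, 0)ᵀ.
Then v_2 = N · v_3 = (0, -1, -1, 0, -1)ᵀ.
Then v_1 = N · v_2 = (-1, 0, 0, 0, 0)ᵀ.

Sanity check: (A − (5)·I) v_1 = (0, 0, 0, 0, 0)ᵀ = 0. ✓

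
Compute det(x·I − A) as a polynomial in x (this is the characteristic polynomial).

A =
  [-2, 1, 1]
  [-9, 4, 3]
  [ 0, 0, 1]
x^3 - 3*x^2 + 3*x - 1

Expanding det(x·I − A) (e.g. by cofactor expansion or by noting that A is similar to its Jordan form J, which has the same characteristic polynomial as A) gives
  χ_A(x) = x^3 - 3*x^2 + 3*x - 1
which factors as (x - 1)^3. The eigenvalues (with algebraic multiplicities) are λ = 1 with multiplicity 3.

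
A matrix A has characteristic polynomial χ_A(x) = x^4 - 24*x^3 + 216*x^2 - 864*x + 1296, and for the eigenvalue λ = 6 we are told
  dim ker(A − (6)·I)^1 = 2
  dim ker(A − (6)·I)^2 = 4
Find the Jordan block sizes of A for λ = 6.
Block sizes for λ = 6: [2, 2]

From the dimensions of kernels of powers, the number of Jordan blocks of size at least j is d_j − d_{j−1} where d_j = dim ker(N^j) (with d_0 = 0). Computing the differences gives [2, 2].
The number of blocks of size exactly k is (#blocks of size ≥ k) − (#blocks of size ≥ k + 1), so the partition is: 2 block(s) of size 2.
In nonincreasing order the block sizes are [2, 2].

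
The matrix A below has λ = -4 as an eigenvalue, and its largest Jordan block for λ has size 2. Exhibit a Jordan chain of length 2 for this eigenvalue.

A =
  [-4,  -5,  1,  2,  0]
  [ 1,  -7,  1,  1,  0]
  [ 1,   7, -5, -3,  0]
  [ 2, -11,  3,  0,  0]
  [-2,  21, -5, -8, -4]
A Jordan chain for λ = -4 of length 2:
v_1 = (0, 1, 1, 2, -2)ᵀ
v_2 = (1, 0, 0, 0, 0)ᵀ

Let N = A − (-4)·I. We want v_2 with N^2 v_2 = 0 but N^1 v_2 ≠ 0; then v_{j-1} := N · v_j for j = 2, …, 2.

Pick v_2 = (1, 0, 0, 0, 0)ᵀ.
Then v_1 = N · v_2 = (0, 1, 1, 2, -2)ᵀ.

Sanity check: (A − (-4)·I) v_1 = (0, 0, 0, 0, 0)ᵀ = 0. ✓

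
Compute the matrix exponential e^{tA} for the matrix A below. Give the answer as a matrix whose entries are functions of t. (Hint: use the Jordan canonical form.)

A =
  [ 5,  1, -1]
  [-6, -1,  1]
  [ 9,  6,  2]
e^{tA} =
  [-3*t^2*exp(2*t) + 3*t*exp(2*t) + exp(2*t), -3*t^2*exp(2*t) + t*exp(2*t), -t^2*exp(2*t) - t*exp(2*t)]
  [9*t^2*exp(2*t)/2 - 6*t*exp(2*t), 9*t^2*exp(2*t)/2 - 3*t*exp(2*t) + exp(2*t), 3*t^2*exp(2*t)/2 + t*exp(2*t)]
  [-9*t^2*exp(2*t)/2 + 9*t*exp(2*t), -9*t^2*exp(2*t)/2 + 6*t*exp(2*t), -3*t^2*exp(2*t)/2 + exp(2*t)]

Strategy: write A = P · J · P⁻¹ where J is a Jordan canonical form, so e^{tA} = P · e^{tJ} · P⁻¹, and e^{tJ} can be computed block-by-block.

A has Jordan form
J =
  [2, 1, 0]
  [0, 2, 1]
  [0, 0, 2]
(up to reordering of blocks).

Per-block formulas:
  For a 3×3 Jordan block J_3(2): exp(t · J_3(2)) = e^(2t)·(I + t·N + (t^2/2)·N^2), where N is the 3×3 nilpotent shift.

After assembling e^{tJ} and conjugating by P, we get:

e^{tA} =
  [-3*t^2*exp(2*t) + 3*t*exp(2*t) + exp(2*t), -3*t^2*exp(2*t) + t*exp(2*t), -t^2*exp(2*t) - t*exp(2*t)]
  [9*t^2*exp(2*t)/2 - 6*t*exp(2*t), 9*t^2*exp(2*t)/2 - 3*t*exp(2*t) + exp(2*t), 3*t^2*exp(2*t)/2 + t*exp(2*t)]
  [-9*t^2*exp(2*t)/2 + 9*t*exp(2*t), -9*t^2*exp(2*t)/2 + 6*t*exp(2*t), -3*t^2*exp(2*t)/2 + exp(2*t)]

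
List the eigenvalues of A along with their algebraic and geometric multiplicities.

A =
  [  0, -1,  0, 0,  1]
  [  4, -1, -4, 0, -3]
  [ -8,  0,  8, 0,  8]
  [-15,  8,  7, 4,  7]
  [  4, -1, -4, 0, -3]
λ = 0: alg = 3, geom = 2; λ = 4: alg = 2, geom = 1

Step 1 — factor the characteristic polynomial to read off the algebraic multiplicities:
  χ_A(x) = x^3*(x - 4)^2

Step 2 — compute geometric multiplicities via the rank-nullity identity g(λ) = n − rank(A − λI):
  rank(A − (0)·I) = 3, so dim ker(A − (0)·I) = n − 3 = 2
  rank(A − (4)·I) = 4, so dim ker(A − (4)·I) = n − 4 = 1

Summary:
  λ = 0: algebraic multiplicity = 3, geometric multiplicity = 2
  λ = 4: algebraic multiplicity = 2, geometric multiplicity = 1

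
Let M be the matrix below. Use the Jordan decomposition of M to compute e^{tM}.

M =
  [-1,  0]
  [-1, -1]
e^{tM} =
  [exp(-t), 0]
  [-t*exp(-t), exp(-t)]

Strategy: write M = P · J · P⁻¹ where J is a Jordan canonical form, so e^{tM} = P · e^{tJ} · P⁻¹, and e^{tJ} can be computed block-by-block.

M has Jordan form
J =
  [-1,  1]
  [ 0, -1]
(up to reordering of blocks).

Per-block formulas:
  For a 2×2 Jordan block J_2(-1): exp(t · J_2(-1)) = e^(-1t)·(I + t·N), where N is the 2×2 nilpotent shift.

After assembling e^{tJ} and conjugating by P, we get:

e^{tM} =
  [exp(-t), 0]
  [-t*exp(-t), exp(-t)]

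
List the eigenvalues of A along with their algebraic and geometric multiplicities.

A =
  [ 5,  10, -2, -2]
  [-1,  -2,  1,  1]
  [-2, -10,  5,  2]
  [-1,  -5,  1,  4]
λ = 3: alg = 4, geom = 3

Step 1 — factor the characteristic polynomial to read off the algebraic multiplicities:
  χ_A(x) = (x - 3)^4

Step 2 — compute geometric multiplicities via the rank-nullity identity g(λ) = n − rank(A − λI):
  rank(A − (3)·I) = 1, so dim ker(A − (3)·I) = n − 1 = 3

Summary:
  λ = 3: algebraic multiplicity = 4, geometric multiplicity = 3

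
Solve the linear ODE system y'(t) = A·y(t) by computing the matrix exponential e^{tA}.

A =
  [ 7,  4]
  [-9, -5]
e^{tA} =
  [6*t*exp(t) + exp(t), 4*t*exp(t)]
  [-9*t*exp(t), -6*t*exp(t) + exp(t)]

Strategy: write A = P · J · P⁻¹ where J is a Jordan canonical form, so e^{tA} = P · e^{tJ} · P⁻¹, and e^{tJ} can be computed block-by-block.

A has Jordan form
J =
  [1, 1]
  [0, 1]
(up to reordering of blocks).

Per-block formulas:
  For a 2×2 Jordan block J_2(1): exp(t · J_2(1)) = e^(1t)·(I + t·N), where N is the 2×2 nilpotent shift.

After assembling e^{tJ} and conjugating by P, we get:

e^{tA} =
  [6*t*exp(t) + exp(t), 4*t*exp(t)]
  [-9*t*exp(t), -6*t*exp(t) + exp(t)]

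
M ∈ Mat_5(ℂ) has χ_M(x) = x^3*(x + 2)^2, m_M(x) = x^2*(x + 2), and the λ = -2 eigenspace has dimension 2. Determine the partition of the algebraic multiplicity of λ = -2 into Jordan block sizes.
Block sizes for λ = -2: [1, 1]

Step 1 — from the characteristic polynomial, algebraic multiplicity of λ = -2 is 2. From dim ker(M − (-2)·I) = 2, there are exactly 2 Jordan blocks for λ = -2.
Step 2 — from the minimal polynomial, the factor (x + 2) tells us the largest block for λ = -2 has size 1.
Step 3 — with total size 2, 2 blocks, and largest block 1, the block sizes (in nonincreasing order) are [1, 1].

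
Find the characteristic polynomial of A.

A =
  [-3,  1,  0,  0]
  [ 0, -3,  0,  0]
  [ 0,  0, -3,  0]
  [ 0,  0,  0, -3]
x^4 + 12*x^3 + 54*x^2 + 108*x + 81

Expanding det(x·I − A) (e.g. by cofactor expansion or by noting that A is similar to its Jordan form J, which has the same characteristic polynomial as A) gives
  χ_A(x) = x^4 + 12*x^3 + 54*x^2 + 108*x + 81
which factors as (x + 3)^4. The eigenvalues (with algebraic multiplicities) are λ = -3 with multiplicity 4.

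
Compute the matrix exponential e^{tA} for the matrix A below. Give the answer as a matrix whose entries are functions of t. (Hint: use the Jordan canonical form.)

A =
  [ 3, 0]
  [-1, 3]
e^{tA} =
  [exp(3*t), 0]
  [-t*exp(3*t), exp(3*t)]

Strategy: write A = P · J · P⁻¹ where J is a Jordan canonical form, so e^{tA} = P · e^{tJ} · P⁻¹, and e^{tJ} can be computed block-by-block.

A has Jordan form
J =
  [3, 1]
  [0, 3]
(up to reordering of blocks).

Per-block formulas:
  For a 2×2 Jordan block J_2(3): exp(t · J_2(3)) = e^(3t)·(I + t·N), where N is the 2×2 nilpotent shift.

After assembling e^{tJ} and conjugating by P, we get:

e^{tA} =
  [exp(3*t), 0]
  [-t*exp(3*t), exp(3*t)]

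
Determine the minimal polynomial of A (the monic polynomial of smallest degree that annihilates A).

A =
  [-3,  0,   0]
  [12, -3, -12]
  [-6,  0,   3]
x^2 - 9

The characteristic polynomial is χ_A(x) = (x - 3)*(x + 3)^2, so the eigenvalues are known. The minimal polynomial is
  m_A(x) = Π_λ (x − λ)^{k_λ}
where k_λ is the size of the *largest* Jordan block for λ (equivalently, the smallest k with (A − λI)^k v = 0 for every generalised eigenvector v of λ).

  λ = -3: largest Jordan block has size 1, contributing (x + 3)
  λ = 3: largest Jordan block has size 1, contributing (x − 3)

So m_A(x) = (x - 3)*(x + 3) = x^2 - 9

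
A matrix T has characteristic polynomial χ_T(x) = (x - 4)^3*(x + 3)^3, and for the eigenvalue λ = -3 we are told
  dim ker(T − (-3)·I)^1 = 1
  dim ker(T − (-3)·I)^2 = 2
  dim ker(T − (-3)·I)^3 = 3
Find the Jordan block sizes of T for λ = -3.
Block sizes for λ = -3: [3]

From the dimensions of kernels of powers, the number of Jordan blocks of size at least j is d_j − d_{j−1} where d_j = dim ker(N^j) (with d_0 = 0). Computing the differences gives [1, 1, 1].
The number of blocks of size exactly k is (#blocks of size ≥ k) − (#blocks of size ≥ k + 1), so the partition is: 1 block(s) of size 3.
In nonincreasing order the block sizes are [3].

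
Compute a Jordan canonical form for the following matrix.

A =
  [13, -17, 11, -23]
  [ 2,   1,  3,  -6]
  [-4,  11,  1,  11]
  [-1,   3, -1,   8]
J_1(5) ⊕ J_3(6)

The characteristic polynomial is
  det(x·I − A) = x^4 - 23*x^3 + 198*x^2 - 756*x + 1080 = (x - 6)^3*(x - 5)

Eigenvalues and multiplicities (the geometric multiplicity of λ is n − rank(A − λI), which equals the number of Jordan blocks for λ):
  λ = 5: algebraic multiplicity = 1, geometric multiplicity = 1
  λ = 6: algebraic multiplicity = 3, geometric multiplicity = 1

Determining the block sizes for each eigenvalue:
  λ = 5: one block (gm = 1), so the single block has size am = 1 → block sizes [1]
  λ = 6: one block (gm = 1), so the single block has size am = 3 → block sizes [3]

Assembling the blocks gives a Jordan form
J =
  [5, 0, 0, 0]
  [0, 6, 1, 0]
  [0, 0, 6, 1]
  [0, 0, 0, 6]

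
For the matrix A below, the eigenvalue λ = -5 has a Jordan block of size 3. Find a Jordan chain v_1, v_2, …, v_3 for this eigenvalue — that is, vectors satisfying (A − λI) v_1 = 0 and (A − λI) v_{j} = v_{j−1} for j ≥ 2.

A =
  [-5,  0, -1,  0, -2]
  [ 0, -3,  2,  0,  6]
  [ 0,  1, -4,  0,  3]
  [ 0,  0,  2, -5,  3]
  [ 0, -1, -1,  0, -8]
A Jordan chain for λ = -5 of length 3:
v_1 = (1, 0, 0, -1, 0)ᵀ
v_2 = (0, 2, 1, 0, -1)ᵀ
v_3 = (0, 1, 0, 0, 0)ᵀ

Let N = A − (-5)·I. We want v_3 with N^3 v_3 = 0 but N^2 v_3 ≠ 0; then v_{j-1} := N · v_j for j = 3, …, 2.

Pick v_3 = (0, 1, 0, 0, 0)ᵀ.
Then v_2 = N · v_3 = (0, 2, 1, 0, -1)ᵀ.
Then v_1 = N · v_2 = (1, 0, 0, -1, 0)ᵀ.

Sanity check: (A − (-5)·I) v_1 = (0, 0, 0, 0, 0)ᵀ = 0. ✓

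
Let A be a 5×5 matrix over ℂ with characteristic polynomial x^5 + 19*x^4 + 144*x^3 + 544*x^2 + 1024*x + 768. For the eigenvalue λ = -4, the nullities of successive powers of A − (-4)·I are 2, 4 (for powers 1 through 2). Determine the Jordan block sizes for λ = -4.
Block sizes for λ = -4: [2, 2]

From the dimensions of kernels of powers, the number of Jordan blocks of size at least j is d_j − d_{j−1} where d_j = dim ker(N^j) (with d_0 = 0). Computing the differences gives [2, 2].
The number of blocks of size exactly k is (#blocks of size ≥ k) − (#blocks of size ≥ k + 1), so the partition is: 2 block(s) of size 2.
In nonincreasing order the block sizes are [2, 2].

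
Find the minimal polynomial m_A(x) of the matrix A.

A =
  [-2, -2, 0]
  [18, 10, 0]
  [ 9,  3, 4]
x^2 - 8*x + 16

The characteristic polynomial is χ_A(x) = (x - 4)^3, so the eigenvalues are known. The minimal polynomial is
  m_A(x) = Π_λ (x − λ)^{k_λ}
where k_λ is the size of the *largest* Jordan block for λ (equivalently, the smallest k with (A − λI)^k v = 0 for every generalised eigenvector v of λ).

  λ = 4: largest Jordan block has size 2, contributing (x − 4)^2

So m_A(x) = (x - 4)^2 = x^2 - 8*x + 16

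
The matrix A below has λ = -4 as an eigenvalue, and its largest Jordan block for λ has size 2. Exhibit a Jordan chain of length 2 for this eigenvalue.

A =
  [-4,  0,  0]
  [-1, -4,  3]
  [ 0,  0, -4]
A Jordan chain for λ = -4 of length 2:
v_1 = (0, -1, 0)ᵀ
v_2 = (1, 0, 0)ᵀ

Let N = A − (-4)·I. We want v_2 with N^2 v_2 = 0 but N^1 v_2 ≠ 0; then v_{j-1} := N · v_j for j = 2, …, 2.

Pick v_2 = (1, 0, 0)ᵀ.
Then v_1 = N · v_2 = (0, -1, 0)ᵀ.

Sanity check: (A − (-4)·I) v_1 = (0, 0, 0)ᵀ = 0. ✓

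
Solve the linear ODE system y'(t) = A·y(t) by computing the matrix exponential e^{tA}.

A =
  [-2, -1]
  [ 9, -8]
e^{tA} =
  [3*t*exp(-5*t) + exp(-5*t), -t*exp(-5*t)]
  [9*t*exp(-5*t), -3*t*exp(-5*t) + exp(-5*t)]

Strategy: write A = P · J · P⁻¹ where J is a Jordan canonical form, so e^{tA} = P · e^{tJ} · P⁻¹, and e^{tJ} can be computed block-by-block.

A has Jordan form
J =
  [-5,  1]
  [ 0, -5]
(up to reordering of blocks).

Per-block formulas:
  For a 2×2 Jordan block J_2(-5): exp(t · J_2(-5)) = e^(-5t)·(I + t·N), where N is the 2×2 nilpotent shift.

After assembling e^{tJ} and conjugating by P, we get:

e^{tA} =
  [3*t*exp(-5*t) + exp(-5*t), -t*exp(-5*t)]
  [9*t*exp(-5*t), -3*t*exp(-5*t) + exp(-5*t)]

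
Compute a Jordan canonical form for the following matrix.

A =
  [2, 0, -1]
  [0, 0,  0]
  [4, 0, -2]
J_2(0) ⊕ J_1(0)

The characteristic polynomial is
  det(x·I − A) = x^3

Eigenvalues and multiplicities (the geometric multiplicity of λ is n − rank(A − λI), which equals the number of Jordan blocks for λ):
  λ = 0: algebraic multiplicity = 3, geometric multiplicity = 2

Determining the block sizes for each eigenvalue:
  λ = 0: 2 blocks summing to 3 forces exactly one block of size 2 and the rest size 1 → block sizes [2, 1]

Assembling the blocks gives a Jordan form
J =
  [0, 1, 0]
  [0, 0, 0]
  [0, 0, 0]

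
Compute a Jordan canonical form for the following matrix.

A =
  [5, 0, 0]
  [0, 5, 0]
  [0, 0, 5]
J_1(5) ⊕ J_1(5) ⊕ J_1(5)

The characteristic polynomial is
  det(x·I − A) = x^3 - 15*x^2 + 75*x - 125 = (x - 5)^3

Eigenvalues and multiplicities (the geometric multiplicity of λ is n − rank(A − λI), which equals the number of Jordan blocks for λ):
  λ = 5: algebraic multiplicity = 3, geometric multiplicity = 3

Determining the block sizes for each eigenvalue:
  λ = 5: gm = am = 3, so every block has size 1 → block sizes [1, 1, 1]

Assembling the blocks gives a Jordan form
J =
  [5, 0, 0]
  [0, 5, 0]
  [0, 0, 5]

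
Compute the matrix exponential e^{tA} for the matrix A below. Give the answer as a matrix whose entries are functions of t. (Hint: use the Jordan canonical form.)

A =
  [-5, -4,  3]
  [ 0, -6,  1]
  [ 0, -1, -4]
e^{tA} =
  [exp(-5*t), t^2*exp(-5*t)/2 - 4*t*exp(-5*t), -t^2*exp(-5*t)/2 + 3*t*exp(-5*t)]
  [0, -t*exp(-5*t) + exp(-5*t), t*exp(-5*t)]
  [0, -t*exp(-5*t), t*exp(-5*t) + exp(-5*t)]

Strategy: write A = P · J · P⁻¹ where J is a Jordan canonical form, so e^{tA} = P · e^{tJ} · P⁻¹, and e^{tJ} can be computed block-by-block.

A has Jordan form
J =
  [-5,  1,  0]
  [ 0, -5,  1]
  [ 0,  0, -5]
(up to reordering of blocks).

Per-block formulas:
  For a 3×3 Jordan block J_3(-5): exp(t · J_3(-5)) = e^(-5t)·(I + t·N + (t^2/2)·N^2), where N is the 3×3 nilpotent shift.

After assembling e^{tJ} and conjugating by P, we get:

e^{tA} =
  [exp(-5*t), t^2*exp(-5*t)/2 - 4*t*exp(-5*t), -t^2*exp(-5*t)/2 + 3*t*exp(-5*t)]
  [0, -t*exp(-5*t) + exp(-5*t), t*exp(-5*t)]
  [0, -t*exp(-5*t), t*exp(-5*t) + exp(-5*t)]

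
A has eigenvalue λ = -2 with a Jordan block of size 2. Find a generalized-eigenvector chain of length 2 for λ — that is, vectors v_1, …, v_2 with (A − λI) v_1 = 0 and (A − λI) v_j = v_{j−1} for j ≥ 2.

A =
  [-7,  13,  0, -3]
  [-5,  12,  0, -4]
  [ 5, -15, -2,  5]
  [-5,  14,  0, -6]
A Jordan chain for λ = -2 of length 2:
v_1 = (-2, -1, 0, -1)ᵀ
v_2 = (3, 1, 0, 0)ᵀ

Let N = A − (-2)·I. We want v_2 with N^2 v_2 = 0 but N^1 v_2 ≠ 0; then v_{j-1} := N · v_j for j = 2, …, 2.

Pick v_2 = (3, 1, 0, 0)ᵀ.
Then v_1 = N · v_2 = (-2, -1, 0, -1)ᵀ.

Sanity check: (A − (-2)·I) v_1 = (0, 0, 0, 0)ᵀ = 0. ✓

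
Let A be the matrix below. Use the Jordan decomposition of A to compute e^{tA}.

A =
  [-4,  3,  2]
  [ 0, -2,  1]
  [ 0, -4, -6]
e^{tA} =
  [exp(-4*t), -t^2*exp(-4*t) + 3*t*exp(-4*t), -t^2*exp(-4*t)/2 + 2*t*exp(-4*t)]
  [0, 2*t*exp(-4*t) + exp(-4*t), t*exp(-4*t)]
  [0, -4*t*exp(-4*t), -2*t*exp(-4*t) + exp(-4*t)]

Strategy: write A = P · J · P⁻¹ where J is a Jordan canonical form, so e^{tA} = P · e^{tJ} · P⁻¹, and e^{tJ} can be computed block-by-block.

A has Jordan form
J =
  [-4,  1,  0]
  [ 0, -4,  1]
  [ 0,  0, -4]
(up to reordering of blocks).

Per-block formulas:
  For a 3×3 Jordan block J_3(-4): exp(t · J_3(-4)) = e^(-4t)·(I + t·N + (t^2/2)·N^2), where N is the 3×3 nilpotent shift.

After assembling e^{tJ} and conjugating by P, we get:

e^{tA} =
  [exp(-4*t), -t^2*exp(-4*t) + 3*t*exp(-4*t), -t^2*exp(-4*t)/2 + 2*t*exp(-4*t)]
  [0, 2*t*exp(-4*t) + exp(-4*t), t*exp(-4*t)]
  [0, -4*t*exp(-4*t), -2*t*exp(-4*t) + exp(-4*t)]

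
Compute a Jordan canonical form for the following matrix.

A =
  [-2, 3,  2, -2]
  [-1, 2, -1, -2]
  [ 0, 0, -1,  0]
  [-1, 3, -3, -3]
J_3(-1) ⊕ J_1(-1)

The characteristic polynomial is
  det(x·I − A) = x^4 + 4*x^3 + 6*x^2 + 4*x + 1 = (x + 1)^4

Eigenvalues and multiplicities (the geometric multiplicity of λ is n − rank(A − λI), which equals the number of Jordan blocks for λ):
  λ = -1: algebraic multiplicity = 4, geometric multiplicity = 2

Determining the block sizes for each eigenvalue:
  λ = -1: with am = 4 and gm = 2, the partition is not yet determined (e.g. several partitions of 4 into 2 parts exist). Let N = A − (-1)·I. Computing rank(N^1) = 2, rank(N^2) = 1, rank(N^3) = 0; the number of blocks of size ≥ j is rank(N^{j−1}) − rank(N^j), giving [2, 1, 1]. So we have 1 block(s) of size 3, 1 block(s) of size 1 → block sizes [3, 1]

Assembling the blocks gives a Jordan form
J =
  [-1,  1,  0,  0]
  [ 0, -1,  1,  0]
  [ 0,  0, -1,  0]
  [ 0,  0,  0, -1]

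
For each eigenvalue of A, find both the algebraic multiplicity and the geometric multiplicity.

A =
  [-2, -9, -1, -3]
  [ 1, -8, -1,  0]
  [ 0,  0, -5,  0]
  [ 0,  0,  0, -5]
λ = -5: alg = 4, geom = 2

Step 1 — factor the characteristic polynomial to read off the algebraic multiplicities:
  χ_A(x) = (x + 5)^4

Step 2 — compute geometric multiplicities via the rank-nullity identity g(λ) = n − rank(A − λI):
  rank(A − (-5)·I) = 2, so dim ker(A − (-5)·I) = n − 2 = 2

Summary:
  λ = -5: algebraic multiplicity = 4, geometric multiplicity = 2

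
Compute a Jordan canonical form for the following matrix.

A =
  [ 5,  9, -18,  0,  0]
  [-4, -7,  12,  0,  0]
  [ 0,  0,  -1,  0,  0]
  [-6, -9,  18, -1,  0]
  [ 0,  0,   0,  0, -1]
J_2(-1) ⊕ J_1(-1) ⊕ J_1(-1) ⊕ J_1(-1)

The characteristic polynomial is
  det(x·I − A) = x^5 + 5*x^4 + 10*x^3 + 10*x^2 + 5*x + 1 = (x + 1)^5

Eigenvalues and multiplicities (the geometric multiplicity of λ is n − rank(A − λI), which equals the number of Jordan blocks for λ):
  λ = -1: algebraic multiplicity = 5, geometric multiplicity = 4

Determining the block sizes for each eigenvalue:
  λ = -1: 4 blocks summing to 5 forces exactly one block of size 2 and the rest size 1 → block sizes [2, 1, 1, 1]

Assembling the blocks gives a Jordan form
J =
  [-1,  1,  0,  0,  0]
  [ 0, -1,  0,  0,  0]
  [ 0,  0, -1,  0,  0]
  [ 0,  0,  0, -1,  0]
  [ 0,  0,  0,  0, -1]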